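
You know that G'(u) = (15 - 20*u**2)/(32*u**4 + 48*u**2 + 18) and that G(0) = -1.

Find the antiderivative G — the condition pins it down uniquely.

Recognize the product-rule pattern: G'(u) = v'r + vr' with v = 5*u/4, r = 1/(2*u**2 + 3/2), so integration by parts undoes it.
A general antiderivative is 5*u/(4*(2*u**2 + 3/2)) + C.
The condition gives C = -1 - (0) = -1.
So G(u) = 5*u/(8*u**2 + 6) - 1.
Check: d/du[5*u/(8*u**2 + 6) - 1] = (15 - 20*u**2)/(32*u**4 + 48*u**2 + 18) = G'(u).

G(u) = 5*u/(8*u**2 + 6) - 1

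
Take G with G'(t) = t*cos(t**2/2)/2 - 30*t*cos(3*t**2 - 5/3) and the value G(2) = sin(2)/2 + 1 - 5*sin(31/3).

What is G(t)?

G(t) = sin(t**2/2)/2 - 5*sin(3*t**2 - 5/3) + 1

The integrand splits into summands that can be handled one at a time.
A general antiderivative is sin(t**2/2)/2 - 5*sin(3*t**2 - 5/3) + C.
The condition gives C = sin(2)/2 + 1 - 5*sin(31/3) - (sin(2)/2 - 5*sin(31/3)) = 1.
So G(t) = sin(t**2/2)/2 - 5*sin(3*t**2 - 5/3) + 1.
Check: d/dt[sin(t**2/2)/2 - 5*sin(3*t**2 - 5/3) + 1] = t*cos(t**2/2)/2 - 30*t*cos(3*t**2 - 5/3) = G'(t).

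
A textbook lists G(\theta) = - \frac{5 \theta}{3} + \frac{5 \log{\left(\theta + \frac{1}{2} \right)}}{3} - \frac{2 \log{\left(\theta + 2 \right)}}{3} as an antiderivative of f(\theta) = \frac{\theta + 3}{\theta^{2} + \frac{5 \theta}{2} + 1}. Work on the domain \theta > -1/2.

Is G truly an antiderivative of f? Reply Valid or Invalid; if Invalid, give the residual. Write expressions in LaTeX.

Invalid: d/d\theta[G] - f = - \frac{5}{3}, which is not 0.

d/d\theta[G] = \frac{- 10 \theta^{2} - 19 \theta + 8}{6 \theta^{2} + 15 \theta + 6}
d/d\theta[G] - f(\theta) = - \frac{5}{3} != 0.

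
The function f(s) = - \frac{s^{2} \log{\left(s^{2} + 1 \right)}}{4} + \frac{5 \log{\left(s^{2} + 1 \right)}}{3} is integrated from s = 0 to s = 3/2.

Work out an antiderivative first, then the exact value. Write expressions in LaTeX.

Antiderivative: F(s) = \frac{s^{3}}{18} - \frac{7 s}{2} + \left(- \frac{s^{3}}{12} + \frac{5 s}{3}\right) \log{\left(s^{2} + 1 \right)} + \frac{7 \operatorname{atan}{\left(s \right)}}{2}; value = - \frac{81}{16} + \frac{71 \log{\left(\frac{13}{4} \right)}}{32} + \frac{7 \operatorname{atan}{\left(\frac{3}{2} \right)}}{2}

The integrand splits into summands that can be handled one at a time.
F(s) = \frac{s^{3}}{18} - \frac{7 s}{2} + \left(- \frac{s^{3}}{12} + \frac{5 s}{3}\right) \log{\left(s^{2} + 1 \right)} + \frac{7 \operatorname{atan}{\left(s \right)}}{2} is an antiderivative of f.
Check: d/ds[\frac{s^{3}}{18} - \frac{7 s}{2} + \left(- \frac{s^{3}}{12} + \frac{5 s}{3}\right) \log{\left(s^{2} + 1 \right)} + \frac{7 \operatorname{atan}{\left(s \right)}}{2}] = - \frac{s^{2} \log{\left(s^{2} + 1 \right)}}{4} + \frac{5 \log{\left(s^{2} + 1 \right)}}{3} = f(s).
F(3/2) = - \frac{81}{16} + \frac{71 \log{\left(\frac{13}{4} \right)}}{32} + \frac{7 \operatorname{atan}{\left(\frac{3}{2} \right)}}{2}; F(0) = 0.
Integral = F(3/2) - F(0) = - \frac{81}{16} + \frac{71 \log{\left(\frac{13}{4} \right)}}{32} + \frac{7 \operatorname{atan}{\left(\frac{3}{2} \right)}}{2}.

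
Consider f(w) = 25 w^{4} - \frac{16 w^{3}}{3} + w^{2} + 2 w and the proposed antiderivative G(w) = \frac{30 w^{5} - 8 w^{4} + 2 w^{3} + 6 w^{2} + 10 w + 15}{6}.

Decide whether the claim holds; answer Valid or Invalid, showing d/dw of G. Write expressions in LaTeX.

Invalid: d/dw[G] - f = \frac{5}{3}, which is not 0.

d/dw[G] = 25 w^{4} - \frac{16 w^{3}}{3} + w^{2} + 2 w + \frac{5}{3}
d/dw[G] - f(w) = \frac{5}{3} != 0.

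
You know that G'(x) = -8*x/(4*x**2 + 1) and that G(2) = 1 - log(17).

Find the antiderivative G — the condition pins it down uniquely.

The substitution u = 4*x**2 + 1 works: G'(x) is exactly (dG/du)*(du/dx) for that inner function.
A general antiderivative is -log(4*x**2 + 1) + C.
The condition gives C = 1 - log(17) - (-log(17)) = 1.
So G(x) = 1 - log(4*x**2 + 1).
Check: d/dx[1 - log(4*x**2 + 1)] = -8*x/(4*x**2 + 1) = G'(x).

G(x) = 1 - log(4*x**2 + 1)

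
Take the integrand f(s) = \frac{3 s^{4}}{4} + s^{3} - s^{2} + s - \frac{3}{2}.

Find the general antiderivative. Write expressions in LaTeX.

Integrate term by term and add the pieces.
Check: d/ds[\frac{3 s^{5}}{20} + \frac{s^{4}}{4} - \frac{s^{3}}{3} + \frac{s^{2}}{2} - \frac{3 s}{2}] = \frac{3 s^{4}}{4} + s^{3} - s^{2} + s - \frac{3}{2} = f(s).

F(s) = \frac{3 s^{5}}{20} + \frac{s^{4}}{4} - \frac{s^{3}}{3} + \frac{s^{2}}{2} - \frac{3 s}{2} + C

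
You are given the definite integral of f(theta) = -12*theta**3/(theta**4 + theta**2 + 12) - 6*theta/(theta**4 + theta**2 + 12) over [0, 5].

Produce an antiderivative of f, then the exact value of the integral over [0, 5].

f matches the chain-rule pattern g'(h)*h' with inner function h(theta) = theta**4/2 + theta**2/2 + 6; substituting u = h(theta) collapses the integral.
F(theta) = -3*log(theta**4/2 + theta**2/2 + 6) is an antiderivative of f.
Check: d/dtheta[-3*log(theta**4/2 + theta**2/2 + 6)] = (-12*theta**3 - 6*theta)/(theta**4 + theta**2 + 12), which equals f(theta).
F(5) = -3*log(331); F(0) = -3*log(6).
Integral = F(5) - F(0) = -3*log(331) + 3*log(6).

Antiderivative: F(theta) = -3*log(theta**4/2 + theta**2/2 + 6); value = -3*log(331) + 3*log(6)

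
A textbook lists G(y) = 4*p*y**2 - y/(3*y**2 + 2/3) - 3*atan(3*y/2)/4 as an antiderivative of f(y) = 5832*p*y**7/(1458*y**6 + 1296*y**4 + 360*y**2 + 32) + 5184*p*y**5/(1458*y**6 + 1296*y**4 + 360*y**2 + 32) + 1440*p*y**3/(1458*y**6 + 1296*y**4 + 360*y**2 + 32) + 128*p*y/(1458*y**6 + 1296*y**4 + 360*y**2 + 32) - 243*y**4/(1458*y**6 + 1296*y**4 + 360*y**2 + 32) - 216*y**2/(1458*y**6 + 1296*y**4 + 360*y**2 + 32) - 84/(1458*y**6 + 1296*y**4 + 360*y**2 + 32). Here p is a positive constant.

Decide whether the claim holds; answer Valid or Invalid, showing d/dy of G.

d/dy[G] = (11664*p*y**7 + 10368*p*y**5 + 2880*p*y**3 + 256*p*y - 243*y**4 - 216*y**2 - 84)/(1458*y**6 + 1296*y**4 + 360*y**2 + 32)
d/dy[G] - f(y) = 4*p*y != 0.

Invalid: d/dy[G] - f = 4*p*y, which is not 0.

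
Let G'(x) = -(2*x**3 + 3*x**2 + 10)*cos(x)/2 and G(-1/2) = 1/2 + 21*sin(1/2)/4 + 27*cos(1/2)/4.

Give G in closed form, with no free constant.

G(x) = -(2*x**3*sin(x) + 3*x**2*sin(x) + 6*x**2*cos(x) - 12*x*sin(x) + 6*x*cos(x) + 4*sin(x) - 12*cos(x) - 1)/2

A first test for any G(x): its x-derivative must equal the given G'(x).
A general antiderivative is -x**3*sin(x) - 3*x**2*sin(x)/2 - 3*x**2*cos(x) + 6*x*sin(x) - 3*x*cos(x) - 2*sin(x) + 6*cos(x) + C.
The condition gives C = 1/2 + 21*sin(1/2)/4 + 27*cos(1/2)/4 - (21*sin(1/2)/4 + 27*cos(1/2)/4) = 1/2.
So G(x) = -(2*x**3*sin(x) + 3*x**2*sin(x) + 6*x**2*cos(x) - 12*x*sin(x) + 6*x*cos(x) + 4*sin(x) - 12*cos(x) - 1)/2.
Check: d/dx[-(2*x**3*sin(x) + 3*x**2*sin(x) + 6*x**2*cos(x) - 12*x*sin(x) + 6*x*cos(x) + 4*sin(x) - 12*cos(x) - 1)/2] = -x**3*cos(x) - 3*x**2*cos(x)/2 - 5*cos(x), which equals G'(x).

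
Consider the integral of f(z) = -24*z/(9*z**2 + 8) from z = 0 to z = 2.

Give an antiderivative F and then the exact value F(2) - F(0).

Antiderivative: F(z) = -4*log(3*z**2/2 + 4/3)/3; value = -4*log(22/3)/3 + 4*log(4/3)/3

The substitution u = 3*z**2/2 + 4/3 works: f is exactly (dF/du)*(du/dz) for that inner function.
F(z) = -4*log(3*z**2/2 + 4/3)/3 is an antiderivative of f.
Check: d/dz[-4*log(3*z**2/2 + 4/3)/3] = -24*z/(9*z**2 + 8) = f(z).
F(2) = -4*log(22/3)/3; F(0) = -4*log(4/3)/3.
Integral = F(2) - F(0) = -4*log(22/3)/3 + 4*log(4/3)/3.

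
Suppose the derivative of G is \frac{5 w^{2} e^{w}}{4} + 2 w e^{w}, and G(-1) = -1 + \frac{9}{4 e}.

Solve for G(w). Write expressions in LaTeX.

G(w) = \frac{\left(5 w^{2} - 2 w + 2\right) e^{w} - 4}{4}

G'(w) has the shape u'v + uv' for u = \frac{5 w^{2}}{4} - \frac{w}{2} + \frac{1}{2} and v = e^{w} — it is the derivative of the product u*v.
A general antiderivative is \frac{\left(5 w^{2} - 2 w + 2\right) e^{w}}{4} + C.
The condition gives C = -1 + \frac{9}{4 e} - (\frac{9}{4 e}) = -1.
So G(w) = \frac{\left(5 w^{2} - 2 w + 2\right) e^{w} - 4}{4}.
Check: d/dw[\frac{\left(5 w^{2} - 2 w + 2\right) e^{w} - 4}{4}] = \frac{5 w^{2} e^{w}}{4} + 2 w e^{w} = G'(w).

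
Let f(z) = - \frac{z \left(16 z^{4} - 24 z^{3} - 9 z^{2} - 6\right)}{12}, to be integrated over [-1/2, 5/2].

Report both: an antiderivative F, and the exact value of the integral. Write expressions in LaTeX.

A first test for any F(z): its z-derivative must equal f(z) identically.
F(z) = - \frac{2 z^{6}}{9} + \frac{2 z^{5}}{5} + \frac{3 z^{4}}{16} + \frac{z^{2}}{4} is an antiderivative of f.
Check: d/dz[- \frac{2 z^{6}}{9} + \frac{2 z^{5}}{5} + \frac{3 z^{4}}{16} + \frac{z^{2}}{4}] = - \frac{4 z^{5}}{3} + 2 z^{4} + \frac{3 z^{3}}{4} + \frac{z}{2}, which equals f(z).
F(5/2) = - \frac{14525}{2304}; F(-1/2) = \frac{671}{11520}.
Integral = F(5/2) - F(-1/2) = - \frac{509}{80}.

Antiderivative: F(z) = - \frac{2 z^{6}}{9} + \frac{2 z^{5}}{5} + \frac{3 z^{4}}{16} + \frac{z^{2}}{4}; value = - \frac{509}{80}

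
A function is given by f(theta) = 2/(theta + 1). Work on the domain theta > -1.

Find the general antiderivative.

F(theta) = 2*log(2*theta + 2) + C

Any candidate F(theta) must reproduce f(theta) exactly when differentiated.
Check: d/dtheta[2*log(2*theta + 2)] = 2/(theta + 1) = f(theta).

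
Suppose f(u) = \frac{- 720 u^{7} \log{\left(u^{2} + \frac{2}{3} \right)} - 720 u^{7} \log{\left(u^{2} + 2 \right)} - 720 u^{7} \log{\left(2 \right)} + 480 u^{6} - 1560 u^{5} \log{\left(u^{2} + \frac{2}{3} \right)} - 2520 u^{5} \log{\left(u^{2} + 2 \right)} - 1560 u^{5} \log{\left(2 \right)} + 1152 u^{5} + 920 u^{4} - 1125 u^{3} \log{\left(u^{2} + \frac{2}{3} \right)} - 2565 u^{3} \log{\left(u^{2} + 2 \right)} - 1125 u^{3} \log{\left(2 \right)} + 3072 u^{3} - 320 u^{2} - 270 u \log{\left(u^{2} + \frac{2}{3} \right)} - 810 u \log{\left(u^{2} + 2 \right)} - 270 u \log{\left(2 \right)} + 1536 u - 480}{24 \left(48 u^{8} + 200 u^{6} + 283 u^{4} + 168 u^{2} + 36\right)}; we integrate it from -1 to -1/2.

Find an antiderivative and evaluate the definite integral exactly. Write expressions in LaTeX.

Antiderivative: F(u) = - \frac{5 u}{12 u^{2} + 9} - \frac{5 \log{\left(u^{2} + 2 \right)} \log{\left(2 u^{2} + \frac{4}{3} \right)}}{16} - \frac{2}{4 u^{2} + 3}; value = - \frac{41}{168} - \frac{5 \log{\left(\frac{11}{6} \right)} \log{\left(\frac{9}{4} \right)}}{16} + \frac{5 \log{\left(3 \right)} \log{\left(\frac{10}{3} \right)}}{16}

Differentiate the proposed F(u) back; it has to land on f(u) exactly.
F(u) = - \frac{5 u}{12 u^{2} + 9} - \frac{5 \log{\left(u^{2} + 2 \right)} \log{\left(2 u^{2} + \frac{4}{3} \right)}}{16} - \frac{2}{4 u^{2} + 3} is an antiderivative of f.
Check: d/du[- \frac{5 u}{12 u^{2} + 9} - \frac{5 \log{\left(u^{2} + 2 \right)} \log{\left(2 u^{2} + \frac{4}{3} \right)}}{16} - \frac{2}{4 u^{2} + 3}] = \frac{- 720 u^{7} \log{\left(u^{2} + \frac{2}{3} \right)} - 720 u^{7} \log{\left(u^{2} + 2 \right)} - 720 u^{7} \log{\left(2 \right)} + 480 u^{6} - 1560 u^{5} \log{\left(u^{2} + \frac{2}{3} \right)} - 2520 u^{5} \log{\left(u^{2} + 2 \right)} - 1560 u^{5} \log{\left(2 \right)} + 1152 u^{5} + 920 u^{4} - 1125 u^{3} \log{\left(u^{2} + \frac{2}{3} \right)} - 2565 u^{3} \log{\left(u^{2} + 2 \right)} - 1125 u^{3} \log{\left(2 \right)} + 3072 u^{3} - 320 u^{2} - 270 u \log{\left(u^{2} + \frac{2}{3} \right)} - 810 u \log{\left(u^{2} + 2 \right)} - 270 u \log{\left(2 \right)} + 1536 u - 480}{1152 u^{8} + 4800 u^{6} + 6792 u^{4} + 4032 u^{2} + 864}, which equals f(u).
F(-1/2) = - \frac{7}{24} - \frac{5 \log{\left(\frac{11}{6} \right)} \log{\left(\frac{9}{4} \right)}}{16}; F(-1) = - \frac{5 \log{\left(3 \right)} \log{\left(\frac{10}{3} \right)}}{16} - \frac{1}{21}.
Integral = F(-1/2) - F(-1) = - \frac{41}{168} - \frac{5 \log{\left(\frac{11}{6} \right)} \log{\left(\frac{9}{4} \right)}}{16} + \frac{5 \log{\left(3 \right)} \log{\left(\frac{10}{3} \right)}}{16}.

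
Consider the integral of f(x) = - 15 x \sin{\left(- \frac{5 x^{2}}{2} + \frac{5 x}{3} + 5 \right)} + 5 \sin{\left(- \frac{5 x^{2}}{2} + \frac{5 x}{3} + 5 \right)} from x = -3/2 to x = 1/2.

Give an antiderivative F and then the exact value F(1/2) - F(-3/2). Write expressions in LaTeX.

f matches the chain-rule pattern g'(h)*h' with inner function h(x) = - \frac{5 x^{2}}{2} + \frac{5 x}{3} + 5; substituting u = h(x) collapses the integral.
F(x) = - 3 \cos{\left(- \frac{5 x^{2}}{2} + \frac{5 x}{3} + 5 \right)} is an antiderivative of f.
Check: d/dx[- 3 \cos{\left(- \frac{5 x^{2}}{2} + \frac{5 x}{3} + 5 \right)}] = - 15 x \sin{\left(- \frac{5 x^{2}}{2} + \frac{5 x}{3} + 5 \right)} + 5 \sin{\left(- \frac{5 x^{2}}{2} + \frac{5 x}{3} + 5 \right)} = f(x).
F(1/2) = - 3 \cos{\left(\frac{125}{24} \right)}; F(-3/2) = - 3 \cos{\left(\frac{25}{8} \right)}.
Integral = F(1/2) - F(-3/2) = 3 \cos{\left(\frac{25}{8} \right)} - 3 \cos{\left(\frac{125}{24} \right)}.

Antiderivative: F(x) = - 3 \cos{\left(- \frac{5 x^{2}}{2} + \frac{5 x}{3} + 5 \right)}; value = 3 \cos{\left(\frac{25}{8} \right)} - 3 \cos{\left(\frac{125}{24} \right)}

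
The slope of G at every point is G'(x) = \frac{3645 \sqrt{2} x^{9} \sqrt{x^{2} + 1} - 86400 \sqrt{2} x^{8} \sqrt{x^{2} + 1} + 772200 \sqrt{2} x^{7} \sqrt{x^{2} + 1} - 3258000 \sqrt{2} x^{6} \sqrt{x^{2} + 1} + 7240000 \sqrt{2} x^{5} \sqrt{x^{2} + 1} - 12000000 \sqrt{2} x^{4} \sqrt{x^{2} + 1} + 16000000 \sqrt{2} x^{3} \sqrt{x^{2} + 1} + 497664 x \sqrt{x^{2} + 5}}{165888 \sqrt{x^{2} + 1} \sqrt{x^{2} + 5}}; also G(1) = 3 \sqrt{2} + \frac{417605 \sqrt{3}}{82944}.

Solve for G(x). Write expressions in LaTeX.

Whatever form G(x) takes, its d/dx must return the stated G'(x).
A general antiderivative is \frac{5 \left(\frac{x^{2}}{4} - \frac{5 x}{3}\right)^{4} \sqrt{\frac{x^{2}}{2} + \frac{5}{2}}}{4} + 3 \sqrt{x^{2} + 1} + C.
The condition gives C = 3 \sqrt{2} + \frac{417605 \sqrt{3}}{82944} - (3 \sqrt{2} + \frac{417605 \sqrt{3}}{82944}) = 0.
So G(x) = \frac{5 \sqrt{2} x^{8} \sqrt{x^{2} + 5}}{2048} - \frac{25 \sqrt{2} x^{7} \sqrt{x^{2} + 5}}{384} + \frac{125 \sqrt{2} x^{6} \sqrt{x^{2} + 5}}{192} - \frac{625 \sqrt{2} x^{5} \sqrt{x^{2} + 5}}{216} + \frac{3125 \sqrt{2} x^{4} \sqrt{x^{2} + 5}}{648} + 3 \sqrt{x^{2} + 1}.
Check: d/dx[\frac{5 \sqrt{2} x^{8} \sqrt{x^{2} + 5}}{2048} - \frac{25 \sqrt{2} x^{7} \sqrt{x^{2} + 5}}{384} + \frac{125 \sqrt{2} x^{6} \sqrt{x^{2} + 5}}{192} - \frac{625 \sqrt{2} x^{5} \sqrt{x^{2} + 5}}{216} + \frac{3125 \sqrt{2} x^{4} \sqrt{x^{2} + 5}}{648} + 3 \sqrt{x^{2} + 1}] = \frac{3645 \sqrt{2} x^{9} \sqrt{x^{2} + 1} - 86400 \sqrt{2} x^{8} \sqrt{x^{2} + 1} + 772200 \sqrt{2} x^{7} \sqrt{x^{2} + 1} - 3258000 \sqrt{2} x^{6} \sqrt{x^{2} + 1} + 7240000 \sqrt{2} x^{5} \sqrt{x^{2} + 1} - 12000000 \sqrt{2} x^{4} \sqrt{x^{2} + 1} + 16000000 \sqrt{2} x^{3} \sqrt{x^{2} + 1} + 497664 x \sqrt{x^{2} + 5}}{165888 \sqrt{x^{2} + 1} \sqrt{x^{2} + 5}} = G'(x).

G(x) = \frac{5 \sqrt{2} x^{8} \sqrt{x^{2} + 5}}{2048} - \frac{25 \sqrt{2} x^{7} \sqrt{x^{2} + 5}}{384} + \frac{125 \sqrt{2} x^{6} \sqrt{x^{2} + 5}}{192} - \frac{625 \sqrt{2} x^{5} \sqrt{x^{2} + 5}}{216} + \frac{3125 \sqrt{2} x^{4} \sqrt{x^{2} + 5}}{648} + 3 \sqrt{x^{2} + 1}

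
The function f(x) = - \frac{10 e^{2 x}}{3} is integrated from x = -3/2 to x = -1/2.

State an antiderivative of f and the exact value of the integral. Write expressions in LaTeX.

Antiderivative: F(x) = - \frac{5 e^{2 x}}{3}; value = - \frac{5}{3 e} + \frac{5}{3 e^{3}}

A candidate is checked by its d/dx: the result must match f(x).
F(x) = - \frac{5 e^{2 x}}{3} is an antiderivative of f.
Check: d/dx[- \frac{5 e^{2 x}}{3}] = - \frac{10 e^{2 x}}{3} = f(x).
F(-1/2) = - \frac{5}{3 e}; F(-3/2) = - \frac{5}{3 e^{3}}.
Integral = F(-1/2) - F(-3/2) = - \frac{5}{3 e} + \frac{5}{3 e^{3}}.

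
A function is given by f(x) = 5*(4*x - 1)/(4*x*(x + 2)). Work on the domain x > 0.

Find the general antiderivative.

Factor the denominator (4*x*(x + 2)) and decompose: f = 45/(8*(x + 2)) - 5/(8*x); each piece integrates to a log, atan, or power term.
Check: d/dx[5*(-log(x) + 9*log(x + 2))/8] = (20*x - 5)/(4*x**2 + 8*x), which equals f(x).

F(x) = 5*(-log(x) + 9*log(x + 2))/8 + C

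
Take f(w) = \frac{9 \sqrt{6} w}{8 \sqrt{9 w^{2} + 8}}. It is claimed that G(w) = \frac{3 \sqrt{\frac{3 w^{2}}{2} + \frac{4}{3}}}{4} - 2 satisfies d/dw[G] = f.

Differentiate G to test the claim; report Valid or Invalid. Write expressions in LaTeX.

Valid. The derivative of G reproduces f.

d/dw[G] = \frac{9 \sqrt{6} w}{8 \sqrt{9 w^{2} + 8}}
This equals f(w) exactly, so the claim holds.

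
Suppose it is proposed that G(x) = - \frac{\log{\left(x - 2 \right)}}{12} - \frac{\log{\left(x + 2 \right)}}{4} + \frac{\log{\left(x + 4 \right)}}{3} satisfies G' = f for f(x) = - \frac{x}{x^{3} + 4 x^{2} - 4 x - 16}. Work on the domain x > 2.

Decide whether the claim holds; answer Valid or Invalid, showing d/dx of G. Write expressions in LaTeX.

Valid - differentiating G returns exactly f.

d/dx[G] = - \frac{x}{x^{3} + 4 x^{2} - 4 x - 16}
This equals f(x) exactly, so the claim holds.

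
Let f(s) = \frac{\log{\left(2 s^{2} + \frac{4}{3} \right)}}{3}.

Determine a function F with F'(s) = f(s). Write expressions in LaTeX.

A first test for any F(s): its s-derivative must equal f(s) identically.
Check: d/ds[\frac{s \log{\left(2 s^{2} + \frac{4}{3} \right)}}{3} - \frac{2 s}{3} + \frac{2 \sqrt{6} \operatorname{atan}{\left(\frac{\sqrt{6} s}{2} \right)}}{9}] = \frac{\log{\left(s^{2} + \frac{2}{3} \right)}}{3} + \frac{\log{\left(2 \right)}}{3}, which equals f(s).

An antiderivative is F(s) = \frac{s \log{\left(2 s^{2} + \frac{4}{3} \right)}}{3} - \frac{2 s}{3} + \frac{2 \sqrt{6} \operatorname{atan}{\left(\frac{\sqrt{6} s}{2} \right)}}{9}.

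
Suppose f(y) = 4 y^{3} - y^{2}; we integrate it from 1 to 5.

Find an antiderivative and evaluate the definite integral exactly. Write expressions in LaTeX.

Antiderivative: F(y) = \frac{y^{3} \left(3 y - 1\right)}{3}; value = \frac{1748}{3}

Integrate term by term and add the pieces.
F(y) = \frac{y^{3} \left(3 y - 1\right)}{3} is an antiderivative of f.
Check: d/dy[\frac{y^{3} \left(3 y - 1\right)}{3}] = 4 y^{3} - y^{2} = f(y).
F(5) = \frac{1750}{3}; F(1) = \frac{2}{3}.
Integral = F(5) - F(1) = \frac{1748}{3}.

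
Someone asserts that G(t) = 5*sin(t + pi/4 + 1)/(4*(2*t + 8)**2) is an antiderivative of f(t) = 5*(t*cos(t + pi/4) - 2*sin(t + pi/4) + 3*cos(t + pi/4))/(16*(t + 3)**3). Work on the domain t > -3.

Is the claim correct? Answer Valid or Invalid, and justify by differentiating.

Invalid: d/dt[G] - f = (-5*t**4*cos(t + pi/4) + 5*t**4*cos(t + pi/4 + 1) + 10*t**3*sin(t + pi/4) - 10*t**3*sin(t + pi/4 + 1) - 75*t**3*cos(t + pi/4) + 65*t**3*cos(t + pi/4 + 1) + 120*t**2*sin(t + pi/4) - 90*t**2*sin(t + pi/4 + 1) - 420*t**2*cos(t + pi/4) + 315*t**2*cos(t + pi/4 + 1) + 480*t*sin(t + pi/4) - 270*t*sin(t + pi/4 + 1) - 1040*t*cos(t + pi/4) + 675*t*cos(t + pi/4 + 1) + 640*sin(t + pi/4) - 270*sin(t + pi/4 + 1) - 960*cos(t + pi/4) + 540*cos(t + pi/4 + 1))/(16*t**6 + 336*t**5 + 2928*t**4 + 13552*t**3 + 35136*t**2 + 48384*t + 27648), which is not 0.

d/dt[G] = (5*t*cos(t + pi/4 + 1) - 10*sin(t + pi/4 + 1) + 20*cos(t + pi/4 + 1))/(16*t**3 + 192*t**2 + 768*t + 1024)
d/dt[G] - f(t) = (-5*t**4*cos(t + pi/4) + 5*t**4*cos(t + pi/4 + 1) + 10*t**3*sin(t + pi/4) - 10*t**3*sin(t + pi/4 + 1) - 75*t**3*cos(t + pi/4) + 65*t**3*cos(t + pi/4 + 1) + 120*t**2*sin(t + pi/4) - 90*t**2*sin(t + pi/4 + 1) - 420*t**2*cos(t + pi/4) + 315*t**2*cos(t + pi/4 + 1) + 480*t*sin(t + pi/4) - 270*t*sin(t + pi/4 + 1) - 1040*t*cos(t + pi/4) + 675*t*cos(t + pi/4 + 1) + 640*sin(t + pi/4) - 270*sin(t + pi/4 + 1) - 960*cos(t + pi/4) + 540*cos(t + pi/4 + 1))/(16*t**6 + 336*t**5 + 2928*t**4 + 13552*t**3 + 35136*t**2 + 48384*t + 27648) != 0.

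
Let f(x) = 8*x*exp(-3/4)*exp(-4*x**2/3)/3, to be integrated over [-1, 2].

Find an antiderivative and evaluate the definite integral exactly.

Antiderivative: F(x) = -exp(-3/4)*exp(-4*x**2/3); value = -exp(-73/12) + exp(-25/12)

f matches the chain-rule pattern g'(h)*h' with inner function h(x) = -4*x**2/3 - 3/4; substituting u = h(x) collapses the integral.
F(x) = -exp(-3/4)*exp(-4*x**2/3) is an antiderivative of f.
Check: d/dx[-exp(-3/4)*exp(-4*x**2/3)] = 8*x*exp(-3/4)*exp(-4*x**2/3)/3 = f(x).
F(2) = -exp(-73/12); F(-1) = -exp(-25/12).
Integral = F(2) - F(-1) = -exp(-73/12) + exp(-25/12).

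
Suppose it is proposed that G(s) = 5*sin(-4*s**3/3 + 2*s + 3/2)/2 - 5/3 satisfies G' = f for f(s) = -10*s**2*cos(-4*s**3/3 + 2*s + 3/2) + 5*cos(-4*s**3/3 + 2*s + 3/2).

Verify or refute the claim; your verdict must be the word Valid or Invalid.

d/ds[G] = -10*s**2*cos(-4*s**3/3 + 2*s + 3/2) + 5*cos(-4*s**3/3 + 2*s + 3/2)
This equals f(s) exactly, so the claim holds.

Valid - differentiating G returns exactly f.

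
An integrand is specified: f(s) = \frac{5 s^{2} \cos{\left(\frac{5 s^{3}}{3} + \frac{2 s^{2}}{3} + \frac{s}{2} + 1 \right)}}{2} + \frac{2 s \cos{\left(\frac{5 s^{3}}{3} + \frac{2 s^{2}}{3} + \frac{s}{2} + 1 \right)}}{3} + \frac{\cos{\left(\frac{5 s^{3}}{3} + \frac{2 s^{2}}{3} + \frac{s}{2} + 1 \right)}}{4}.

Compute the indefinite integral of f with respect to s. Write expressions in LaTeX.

f matches the chain-rule pattern g'(h)*h' with inner function h(s) = \frac{5 s^{3}}{3} + \frac{2 s^{2}}{3} + \frac{s}{2} + 1; substituting u = h(s) collapses the integral.
Check: d/ds[\frac{\sin{\left(\frac{5 s^{3}}{3} + \frac{2 s^{2}}{3} + \frac{s}{2} + 1 \right)}}{2}] = \frac{5 s^{2} \cos{\left(\frac{5 s^{3}}{3} + \frac{2 s^{2}}{3} + \frac{s}{2} + 1 \right)}}{2} + \frac{2 s \cos{\left(\frac{5 s^{3}}{3} + \frac{2 s^{2}}{3} + \frac{s}{2} + 1 \right)}}{3} + \frac{\cos{\left(\frac{5 s^{3}}{3} + \frac{2 s^{2}}{3} + \frac{s}{2} + 1 \right)}}{4} = f(s).

F(s) = \frac{\sin{\left(\frac{5 s^{3}}{3} + \frac{2 s^{2}}{3} + \frac{s}{2} + 1 \right)}}{2} + C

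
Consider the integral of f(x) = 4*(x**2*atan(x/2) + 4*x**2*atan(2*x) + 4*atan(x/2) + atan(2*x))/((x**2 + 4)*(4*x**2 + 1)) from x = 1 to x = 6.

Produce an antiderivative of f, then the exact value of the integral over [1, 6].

f has the shape u'v + uv' for u = 2*atan(x/2) and v = atan(2*x) — it is the derivative of the product u*v.
F(x) = 2*atan(x/2)*atan(2*x) is an antiderivative of f.
Check: d/dx[2*atan(x/2)*atan(2*x)] = (4*x**2*atan(x/2) + 16*x**2*atan(2*x) + 16*atan(x/2) + 4*atan(2*x))/(4*x**4 + 17*x**2 + 4), which equals f(x).
F(6) = 2*atan(3)*atan(12); F(1) = 2*atan(1/2)*atan(2).
Integral = F(6) - F(1) = -2*atan(1/2)*atan(2) + 2*atan(3)*atan(12).

Antiderivative: F(x) = 2*atan(x/2)*atan(2*x); value = -2*atan(1/2)*atan(2) + 2*atan(3)*atan(12)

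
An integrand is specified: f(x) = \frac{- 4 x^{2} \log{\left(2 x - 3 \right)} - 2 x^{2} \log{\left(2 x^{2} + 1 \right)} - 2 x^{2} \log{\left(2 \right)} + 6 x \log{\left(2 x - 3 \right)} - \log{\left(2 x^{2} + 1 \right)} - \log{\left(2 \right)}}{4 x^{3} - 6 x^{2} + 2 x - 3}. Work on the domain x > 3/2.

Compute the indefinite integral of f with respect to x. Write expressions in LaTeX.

Recognize the product-rule pattern: f = u'v + uv' with u = - \frac{\log{\left(2 x - 3 \right)}}{2}, v = \log{\left(4 x^{2} + 2 \right)}, so integration by parts undoes it.
Check: d/dx[- \frac{\log{\left(2 x - 3 \right)} \log{\left(4 x^{2} + 2 \right)}}{2}] = \frac{- 4 x^{2} \log{\left(2 x - 3 \right)} - 2 x^{2} \log{\left(2 x^{2} + 1 \right)} - 2 x^{2} \log{\left(2 \right)} + 6 x \log{\left(2 x - 3 \right)} - \log{\left(2 x^{2} + 1 \right)} - \log{\left(2 \right)}}{4 x^{3} - 6 x^{2} + 2 x - 3} = f(x).

F(x) = - \frac{\log{\left(2 x - 3 \right)} \log{\left(4 x^{2} + 2 \right)}}{2} + C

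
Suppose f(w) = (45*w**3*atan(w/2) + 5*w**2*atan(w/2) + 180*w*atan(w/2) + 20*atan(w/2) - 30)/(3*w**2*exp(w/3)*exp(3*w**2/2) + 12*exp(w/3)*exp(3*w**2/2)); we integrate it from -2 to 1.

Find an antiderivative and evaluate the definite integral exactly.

Antiderivative: F(w) = -5*exp(-3*w**2/2 - w/3)*atan(w/2); value = -5*exp(-11/6)*atan(1/2) - 5*pi*exp(-16/3)/4

Recognize the product-rule pattern: f = u'v + uv' with u = -5*atan(w/2), v = exp(-3*w**2/2 - w/3), so integration by parts undoes it.
F(w) = -5*exp(-3*w**2/2 - w/3)*atan(w/2) is an antiderivative of f.
Check: d/dw[-5*exp(-3*w**2/2 - w/3)*atan(w/2)] = (45*w**3*atan(w/2) + 5*w**2*atan(w/2) + 180*w*atan(w/2) + 20*atan(w/2) - 30)/(3*w**2*exp(w/3)*exp(3*w**2/2) + 12*exp(w/3)*exp(3*w**2/2)) = f(w).
F(1) = -5*exp(-11/6)*atan(1/2); F(-2) = 5*pi*exp(-16/3)/4.
Integral = F(1) - F(-2) = -5*exp(-11/6)*atan(1/2) - 5*pi*exp(-16/3)/4.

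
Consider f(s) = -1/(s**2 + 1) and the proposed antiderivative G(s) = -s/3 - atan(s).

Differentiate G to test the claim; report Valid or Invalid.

Invalid: d/ds[G] - f = -1/3, which is not 0.

d/ds[G] = (-s**2 - 4)/(3*s**2 + 3)
d/ds[G] - f(s) = -1/3 != 0.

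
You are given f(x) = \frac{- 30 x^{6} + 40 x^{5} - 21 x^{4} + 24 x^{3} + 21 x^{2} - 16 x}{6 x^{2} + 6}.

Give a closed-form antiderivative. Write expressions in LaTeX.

An antiderivative is F(x) = - \frac{6 x^{5} - 10 x^{4} - 3 x^{3} + 8 x^{2} - 12 x + 12 \operatorname{atan}{\left(x \right)} + 6}{6}.

Any candidate F(x) must reproduce f(x) exactly when differentiated.
Check: d/dx[- \frac{6 x^{5} - 10 x^{4} - 3 x^{3} + 8 x^{2} - 12 x + 12 \operatorname{atan}{\left(x \right)} + 6}{6}] = \frac{- 30 x^{6} + 40 x^{5} - 21 x^{4} + 24 x^{3} + 21 x^{2} - 16 x}{6 x^{2} + 6} = f(x).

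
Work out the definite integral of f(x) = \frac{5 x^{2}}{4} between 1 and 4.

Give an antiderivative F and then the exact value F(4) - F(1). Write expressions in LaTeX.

Antiderivative: F(x) = \frac{5 x^{3}}{12}; value = \frac{105}{4}

A first test for any F(x): its x-derivative must equal f(x) identically.
F(x) = \frac{5 x^{3}}{12} is an antiderivative of f.
Check: d/dx[\frac{5 x^{3}}{12}] = \frac{5 x^{2}}{4} = f(x).
F(4) = \frac{80}{3}; F(1) = \frac{5}{12}.
Integral = F(4) - F(1) = \frac{105}{4}.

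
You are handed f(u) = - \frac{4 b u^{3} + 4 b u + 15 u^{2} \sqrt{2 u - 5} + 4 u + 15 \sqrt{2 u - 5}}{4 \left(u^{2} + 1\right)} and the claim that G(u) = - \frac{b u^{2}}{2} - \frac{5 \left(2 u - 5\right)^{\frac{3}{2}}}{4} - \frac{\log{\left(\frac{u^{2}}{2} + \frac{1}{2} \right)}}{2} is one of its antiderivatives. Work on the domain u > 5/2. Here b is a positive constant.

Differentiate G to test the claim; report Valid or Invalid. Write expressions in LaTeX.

Valid. The derivative of G reproduces f.

d/du[G] = \frac{- 4 b u^{3} - 4 b u - 15 u^{2} \sqrt{2 u - 5} - 4 u - 15 \sqrt{2 u - 5}}{4 u^{2} + 4}
This equals f(u) exactly, so the claim holds.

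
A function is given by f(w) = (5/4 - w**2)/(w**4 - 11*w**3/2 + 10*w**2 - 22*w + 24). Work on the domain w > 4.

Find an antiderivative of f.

The denominator factors as 2*(w - 4)*(2*w - 3)*(w**2 + 4); partial fractions split f into directly integrable pieces: 21*(11*w + 4)/(1000*(w**2 + 4)) + 16/(125*(2*w - 3)) - 59/(200*(w - 4)).
Check: d/dw[(-590*log(w - 4) + 128*log(w - 3/2) + 231*log(w**2 + 4) + 84*atan(w/2))/2000] = (5 - 4*w**2)/(4*w**4 - 22*w**3 + 40*w**2 - 88*w + 96), which equals f(w).

An antiderivative is F(w) = (-590*log(w - 4) + 128*log(w - 3/2) + 231*log(w**2 + 4) + 84*atan(w/2))/2000.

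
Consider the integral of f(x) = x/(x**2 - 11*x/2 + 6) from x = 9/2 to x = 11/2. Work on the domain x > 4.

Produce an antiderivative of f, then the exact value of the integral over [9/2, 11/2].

Antiderivative: F(x) = (8*log(x - 4) - 3*log(x - 3/2))/5; value = -3*log(4)/5 + 8*log(3/2)/5 + 3*log(3)/5 + 8*log(2)/5

Factor the denominator ((x - 4)*(2*x - 3)) and decompose: f = -6/(5*(2*x - 3)) + 8/(5*(x - 4)); each piece integrates to a log, atan, or power term.
F(x) = (8*log(x - 4) - 3*log(x - 3/2))/5 is an antiderivative of f.
Check: d/dx[(8*log(x - 4) - 3*log(x - 3/2))/5] = 2*x/(2*x**2 - 11*x + 12), which equals f(x).
F(11/2) = -3*log(4)/5 + 8*log(3/2)/5; F(9/2) = -8*log(2)/5 - 3*log(3)/5.
Integral = F(11/2) - F(9/2) = -3*log(4)/5 + 8*log(3/2)/5 + 3*log(3)/5 + 8*log(2)/5.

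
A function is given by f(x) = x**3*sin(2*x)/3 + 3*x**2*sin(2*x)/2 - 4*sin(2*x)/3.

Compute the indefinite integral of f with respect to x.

F(x) = (-4*x**3*cos(2*x) + 6*x**2*sin(2*x) - 18*x**2*cos(2*x) + 18*x*sin(2*x) + 6*x*cos(2*x) - 3*sin(2*x) + 25*cos(2*x))/24 + C

The integrand splits into summands that can be handled one at a time.
Check: d/dx[(-4*x**3*cos(2*x) + 6*x**2*sin(2*x) - 18*x**2*cos(2*x) + 18*x*sin(2*x) + 6*x*cos(2*x) - 3*sin(2*x) + 25*cos(2*x))/24] = x**3*sin(2*x)/3 + 3*x**2*sin(2*x)/2 - 4*sin(2*x)/3 = f(x).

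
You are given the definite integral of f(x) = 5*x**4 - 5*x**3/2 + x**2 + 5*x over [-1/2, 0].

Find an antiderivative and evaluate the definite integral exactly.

Integrate term by term and add the pieces.
F(x) = x**2*(24*x**3 - 15*x**2 + 8*x + 60)/24 is an antiderivative of f.
Check: d/dx[x**2*(24*x**3 - 15*x**2 + 8*x + 60)/24] = 5*x**4 - 5*x**3/2 + x**2 + 5*x = f(x).
F(0) = 0; F(-1/2) = 197/384.
Integral = F(0) - F(-1/2) = -197/384.

Antiderivative: F(x) = x**2*(24*x**3 - 15*x**2 + 8*x + 60)/24; value = -197/384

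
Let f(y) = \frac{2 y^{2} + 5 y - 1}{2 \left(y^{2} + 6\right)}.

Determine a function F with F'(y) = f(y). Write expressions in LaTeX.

An antiderivative is F(y) = y + \frac{5 \log{\left(y^{2} + 6 \right)}}{4} - \frac{13 \sqrt{6} \operatorname{atan}{\left(\frac{\sqrt{6} y}{6} \right)}}{12}.

A first test for any F(y): its y-derivative must equal f(y) identically.
Check: d/dy[y + \frac{5 \log{\left(y^{2} + 6 \right)}}{4} - \frac{13 \sqrt{6} \operatorname{atan}{\left(\frac{\sqrt{6} y}{6} \right)}}{12}] = \frac{2 y^{2} + 5 y - 1}{2 y^{2} + 12}, which equals f(y).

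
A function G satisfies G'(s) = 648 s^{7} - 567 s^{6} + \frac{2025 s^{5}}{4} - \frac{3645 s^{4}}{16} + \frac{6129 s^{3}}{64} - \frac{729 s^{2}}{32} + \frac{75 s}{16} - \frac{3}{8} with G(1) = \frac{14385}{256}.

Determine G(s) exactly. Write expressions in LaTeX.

The substitution u = 3 s^{2} - \frac{3 s}{4} + \frac{1}{2} works: G'(s) is exactly (dG/du)*(du/ds) for that inner function.
A general antiderivative is \left(3 s^{2} - \frac{3 s}{4} + \frac{1}{2}\right)^{4} + C.
The condition gives C = \frac{14385}{256} - (\frac{14641}{256}) = -1.
So G(s) = 81 s^{8} - 81 s^{7} + \frac{675 s^{6}}{8} - \frac{729 s^{5}}{16} + \frac{6129 s^{4}}{256} - \frac{243 s^{3}}{32} + \frac{75 s^{2}}{32} - \frac{3 s}{8} - \frac{15}{16}.
Check: d/ds[81 s^{8} - 81 s^{7} + \frac{675 s^{6}}{8} - \frac{729 s^{5}}{16} + \frac{6129 s^{4}}{256} - \frac{243 s^{3}}{32} + \frac{75 s^{2}}{32} - \frac{3 s}{8} - \frac{15}{16}] = 648 s^{7} - 567 s^{6} + \frac{2025 s^{5}}{4} - \frac{3645 s^{4}}{16} + \frac{6129 s^{3}}{64} - \frac{729 s^{2}}{32} + \frac{75 s}{16} - \frac{3}{8} = G'(s).

G(s) = 81 s^{8} - 81 s^{7} + \frac{675 s^{6}}{8} - \frac{729 s^{5}}{16} + \frac{6129 s^{4}}{256} - \frac{243 s^{3}}{32} + \frac{75 s^{2}}{32} - \frac{3 s}{8} - \frac{15}{16}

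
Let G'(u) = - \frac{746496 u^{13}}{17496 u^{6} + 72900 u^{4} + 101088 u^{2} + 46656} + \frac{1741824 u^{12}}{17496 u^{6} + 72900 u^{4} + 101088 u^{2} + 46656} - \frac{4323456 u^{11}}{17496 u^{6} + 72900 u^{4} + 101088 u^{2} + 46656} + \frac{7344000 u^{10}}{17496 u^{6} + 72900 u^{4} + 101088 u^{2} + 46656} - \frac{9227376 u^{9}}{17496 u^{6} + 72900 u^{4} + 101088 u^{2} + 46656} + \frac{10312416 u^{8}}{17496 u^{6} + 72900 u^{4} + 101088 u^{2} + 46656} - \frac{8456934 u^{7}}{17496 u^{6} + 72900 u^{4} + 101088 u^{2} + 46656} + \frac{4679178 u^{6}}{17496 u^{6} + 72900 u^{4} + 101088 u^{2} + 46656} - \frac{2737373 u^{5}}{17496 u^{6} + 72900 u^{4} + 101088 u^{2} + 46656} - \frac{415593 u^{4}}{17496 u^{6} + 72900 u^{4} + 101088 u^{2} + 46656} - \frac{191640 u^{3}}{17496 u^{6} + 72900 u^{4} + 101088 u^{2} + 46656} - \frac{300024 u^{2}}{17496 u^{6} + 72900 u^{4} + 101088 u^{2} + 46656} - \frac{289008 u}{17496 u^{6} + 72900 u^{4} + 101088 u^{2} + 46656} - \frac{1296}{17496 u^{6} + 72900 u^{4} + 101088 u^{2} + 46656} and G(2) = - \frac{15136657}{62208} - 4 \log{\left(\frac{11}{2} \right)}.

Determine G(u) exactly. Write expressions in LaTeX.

The integrand splits into summands that can be handled one at a time.
A general antiderivative is - 2 u^{3} - u^{2} - \frac{\left(- 2 u^{2} + \frac{4 u}{3} + \frac{1}{4}\right)^{4}}{3} - 4 \log{\left(u^{2} + \frac{3}{2} \right)} - 1 - \frac{4}{3 u^{2} + 4} + C.
The condition gives C = - \frac{15136657}{62208} - 4 \log{\left(\frac{11}{2} \right)} - (- \frac{15167761}{62208} - 4 \log{\left(\frac{11}{2} \right)}) = \frac{1}{2}.
So G(u) = \frac{- 124416 u^{3} \left(3 u^{2} + 4\right) - 62208 u^{2} \left(3 u^{2} + 4\right) - 93312 u^{2} - \left(3 u^{2} + 4\right) \left(- 24 u^{2} + 16 u + 3\right)^{4} - 248832 \left(3 u^{2} + 4\right) \log{\left(u^{2} + \frac{3}{2} \right)} - 373248}{62208 \left(3 u^{2} + 4\right)}.
Check: d/du[\frac{- 124416 u^{3} \left(3 u^{2} + 4\right) - 62208 u^{2} \left(3 u^{2} + 4\right) - 93312 u^{2} - \left(3 u^{2} + 4\right) \left(- 24 u^{2} + 16 u + 3\right)^{4} - 248832 \left(3 u^{2} + 4\right) \log{\left(u^{2} + \frac{3}{2} \right)} - 373248}{62208 \left(3 u^{2} + 4\right)}] = \frac{- 746496 u^{13} + 1741824 u^{12} - 4323456 u^{11} + 7344000 u^{10} - 9227376 u^{9} + 10312416 u^{8} - 8456934 u^{7} + 4679178 u^{6} - 2737373 u^{5} - 415593 u^{4} - 191640 u^{3} - 300024 u^{2} - 289008 u - 1296}{17496 u^{6} + 72900 u^{4} + 101088 u^{2} + 46656}, which equals G'(u).

G(u) = \frac{- 124416 u^{3} \left(3 u^{2} + 4\right) - 62208 u^{2} \left(3 u^{2} + 4\right) - 93312 u^{2} - \left(3 u^{2} + 4\right) \left(- 24 u^{2} + 16 u + 3\right)^{4} - 248832 \left(3 u^{2} + 4\right) \log{\left(u^{2} + \frac{3}{2} \right)} - 373248}{62208 \left(3 u^{2} + 4\right)}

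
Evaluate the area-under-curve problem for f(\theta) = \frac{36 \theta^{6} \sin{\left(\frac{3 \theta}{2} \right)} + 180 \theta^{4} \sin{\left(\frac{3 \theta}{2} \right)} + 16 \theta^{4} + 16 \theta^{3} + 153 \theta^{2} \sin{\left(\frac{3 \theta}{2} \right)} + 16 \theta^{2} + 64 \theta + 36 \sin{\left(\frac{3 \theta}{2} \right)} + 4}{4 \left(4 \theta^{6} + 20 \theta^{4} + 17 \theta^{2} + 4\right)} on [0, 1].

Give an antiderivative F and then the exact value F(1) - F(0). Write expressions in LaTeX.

Any candidate F(\theta) must reproduce f(\theta) exactly when differentiated.
F(\theta) = - \frac{3 \cos{\left(\frac{3 \theta}{2} \right)}}{2} + \frac{\operatorname{atan}{\left(\frac{\theta}{2} \right)}}{2} - \frac{1}{2 \theta^{2} + 1} is an antiderivative of f.
Check: d/d\theta[- \frac{3 \cos{\left(\frac{3 \theta}{2} \right)}}{2} + \frac{\operatorname{atan}{\left(\frac{\theta}{2} \right)}}{2} - \frac{1}{2 \theta^{2} + 1}] = \frac{36 \theta^{6} \sin{\left(\frac{3 \theta}{2} \right)} + 180 \theta^{4} \sin{\left(\frac{3 \theta}{2} \right)} + 16 \theta^{4} + 16 \theta^{3} + 153 \theta^{2} \sin{\left(\frac{3 \theta}{2} \right)} + 16 \theta^{2} + 64 \theta + 36 \sin{\left(\frac{3 \theta}{2} \right)} + 4}{16 \theta^{6} + 80 \theta^{4} + 68 \theta^{2} + 16}, which equals f(\theta).
F(1) = - \frac{1}{3} - \frac{3 \cos{\left(\frac{3}{2} \right)}}{2} + \frac{\operatorname{atan}{\left(\frac{1}{2} \right)}}{2}; F(0) = - \frac{5}{2}.
Integral = F(1) - F(0) = - \frac{3 \cos{\left(\frac{3}{2} \right)}}{2} + \frac{\operatorname{atan}{\left(\frac{1}{2} \right)}}{2} + \frac{13}{6}.

Antiderivative: F(\theta) = - \frac{3 \cos{\left(\frac{3 \theta}{2} \right)}}{2} + \frac{\operatorname{atan}{\left(\frac{\theta}{2} \right)}}{2} - \frac{1}{2 \theta^{2} + 1}; value = - \frac{3 \cos{\left(\frac{3}{2} \right)}}{2} + \frac{\operatorname{atan}{\left(\frac{1}{2} \right)}}{2} + \frac{13}{6}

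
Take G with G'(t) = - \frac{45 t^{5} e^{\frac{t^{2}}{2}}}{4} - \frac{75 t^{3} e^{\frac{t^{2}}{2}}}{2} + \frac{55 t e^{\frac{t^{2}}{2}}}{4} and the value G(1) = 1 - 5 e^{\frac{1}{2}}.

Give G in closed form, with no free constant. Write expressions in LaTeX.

G(t) = - \frac{45 t^{4} e^{\frac{t^{2}}{2}}}{4} + \frac{15 t^{2} e^{\frac{t^{2}}{2}}}{2} - \frac{5 e^{\frac{t^{2}}{2}}}{4} + 1

Recognize the product-rule pattern: G'(t) = u'v + uv' with u = - \frac{5 \left(1 - 3 t^{2}\right)^{2}}{4}, v = e^{\frac{t^{2}}{2}}, so integration by parts undoes it.
A general antiderivative is - \frac{5 \left(1 - 3 t^{2}\right)^{2} e^{\frac{t^{2}}{2}}}{4} + C.
The condition gives C = 1 - 5 e^{\frac{1}{2}} - (- 5 e^{\frac{1}{2}}) = 1.
So G(t) = - \frac{45 t^{4} e^{\frac{t^{2}}{2}}}{4} + \frac{15 t^{2} e^{\frac{t^{2}}{2}}}{2} - \frac{5 e^{\frac{t^{2}}{2}}}{4} + 1.
Check: d/dt[- \frac{45 t^{4} e^{\frac{t^{2}}{2}}}{4} + \frac{15 t^{2} e^{\frac{t^{2}}{2}}}{2} - \frac{5 e^{\frac{t^{2}}{2}}}{4} + 1] = - \frac{45 t^{5} e^{\frac{t^{2}}{2}}}{4} - \frac{75 t^{3} e^{\frac{t^{2}}{2}}}{2} + \frac{55 t e^{\frac{t^{2}}{2}}}{4} = G'(t).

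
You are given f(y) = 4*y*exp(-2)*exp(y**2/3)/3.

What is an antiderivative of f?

The substitution u = y**2/3 - 2 works: f is exactly (dF/du)*(du/dy) for that inner function.
Check: d/dy[2*exp(-2)*exp(y**2/3)] = 4*y*exp(-2)*exp(y**2/3)/3 = f(y).

An antiderivative is F(y) = 2*exp(-2)*exp(y**2/3).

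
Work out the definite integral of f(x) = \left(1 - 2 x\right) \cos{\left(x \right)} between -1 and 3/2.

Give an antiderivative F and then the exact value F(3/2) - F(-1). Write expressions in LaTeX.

Antiderivative: F(x) = - 2 x \sin{\left(x \right)} + \sin{\left(x \right)} - 2 \cos{\left(x \right)}; value = - 2 \sin{\left(\frac{3}{2} \right)} - 2 \cos{\left(\frac{3}{2} \right)} + 2 \cos{\left(1 \right)} + 3 \sin{\left(1 \right)}

For F(x) to be correct the identity F'(x) - f(x) = 0 must hold.
F(x) = - 2 x \sin{\left(x \right)} + \sin{\left(x \right)} - 2 \cos{\left(x \right)} is an antiderivative of f.
Check: d/dx[- 2 x \sin{\left(x \right)} + \sin{\left(x \right)} - 2 \cos{\left(x \right)}] = - 2 x \cos{\left(x \right)} + \cos{\left(x \right)}, which equals f(x).
F(3/2) = - 2 \sin{\left(\frac{3}{2} \right)} - 2 \cos{\left(\frac{3}{2} \right)}; F(-1) = - 3 \sin{\left(1 \right)} - 2 \cos{\left(1 \right)}.
Integral = F(3/2) - F(-1) = - 2 \sin{\left(\frac{3}{2} \right)} - 2 \cos{\left(\frac{3}{2} \right)} + 2 \cos{\left(1 \right)} + 3 \sin{\left(1 \right)}.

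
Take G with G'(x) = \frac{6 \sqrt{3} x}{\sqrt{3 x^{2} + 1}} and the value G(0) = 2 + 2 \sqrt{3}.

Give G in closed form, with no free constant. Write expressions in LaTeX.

G'(x) matches the chain-rule pattern g'(h)*h' with inner function h(x) = 4 x^{2} + \frac{4}{3}; substituting u = h(x) collapses the integral.
A general antiderivative is 3 \sqrt{4 x^{2} + \frac{4}{3}} + C.
The condition gives C = 2 + 2 \sqrt{3} - (2 \sqrt{3}) = 2.
So G(x) = 2 \left(\sqrt{3} \sqrt{3 x^{2} + 1} + 1\right).
Check: d/dx[2 \left(\sqrt{3} \sqrt{3 x^{2} + 1} + 1\right)] = \frac{6 \sqrt{3} x}{\sqrt{3 x^{2} + 1}} = G'(x).

G(x) = 2 \left(\sqrt{3} \sqrt{3 x^{2} + 1} + 1\right)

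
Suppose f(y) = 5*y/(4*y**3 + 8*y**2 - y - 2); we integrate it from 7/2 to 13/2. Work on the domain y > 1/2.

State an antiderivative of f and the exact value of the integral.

Factor the denominator ((y + 2)*(2*y - 1)*(2*y + 1)) and decompose: f = 5/(6*(2*y + 1)) + 1/(2*(2*y - 1)) - 2/(3*(y + 2)); each piece integrates to a log, atan, or power term.
F(y) = log(y - 1/2)/4 + 5*log(y + 1/2)/12 - 2*log(y + 2)/3 is an antiderivative of f.
Check: d/dy[log(y - 1/2)/4 + 5*log(y + 1/2)/12 - 2*log(y + 2)/3] = 5*y/(4*y**3 + 8*y**2 - y - 2) = f(y).
F(13/2) = -2*log(17/2)/3 + log(6)/4 + 5*log(7)/12; F(7/2) = -2*log(11/2)/3 + log(3)/4 + 5*log(4)/12.
Integral = F(13/2) - F(7/2) = -2*log(17/2)/3 - 5*log(4)/12 - log(3)/4 + log(6)/4 + 5*log(7)/12 + 2*log(11/2)/3.

Antiderivative: F(y) = log(y - 1/2)/4 + 5*log(y + 1/2)/12 - 2*log(y + 2)/3; value = -2*log(17/2)/3 - 5*log(4)/12 - log(3)/4 + log(6)/4 + 5*log(7)/12 + 2*log(11/2)/3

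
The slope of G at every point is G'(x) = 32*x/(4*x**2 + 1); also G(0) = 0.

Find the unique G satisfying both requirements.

The substitution u = 4*x**2 + 1 works: G'(x) is exactly (dG/du)*(du/dx) for that inner function.
A general antiderivative is 4*log(4*x**2 + 1) + C.
The condition gives C = 0 - (0) = 0.
So G(x) = 4*log(4*x**2 + 1).
Check: d/dx[4*log(4*x**2 + 1)] = 32*x/(4*x**2 + 1) = G'(x).

G(x) = 4*log(4*x**2 + 1)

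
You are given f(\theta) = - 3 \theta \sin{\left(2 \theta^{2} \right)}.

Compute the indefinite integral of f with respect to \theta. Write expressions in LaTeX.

f matches the chain-rule pattern g'(h)*h' with inner function h(\theta) = 2 \theta^{2}; substituting u = h(\theta) collapses the integral.
Check: d/d\theta[\frac{3 \cos{\left(2 \theta^{2} \right)}}{4}] = - 3 \theta \sin{\left(2 \theta^{2} \right)} = f(\theta).

F(\theta) = \frac{3 \cos{\left(2 \theta^{2} \right)}}{4} + C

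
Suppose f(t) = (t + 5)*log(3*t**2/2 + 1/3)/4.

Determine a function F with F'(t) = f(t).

Check any antiderivative F(t) by computing F'(t) and comparing it with f(t).
Check: d/dt[t**2*log(9*t**2 + 2)/8 - t**2*log(6)/8 - t**2/8 + 5*t*log(9*t**2 + 2)/4 - 5*t/2 - 5*t*log(6)/4 + log(t**2 + 2/9)/36 + 5*sqrt(2)*atan(3*sqrt(2)*t/2)/6] = t*log(9*t**2 + 2)/4 - t*log(6)/4 + 5*log(9*t**2 + 2)/4 - 5*log(6)/4, which equals f(t).

An antiderivative is F(t) = t**2*log(9*t**2 + 2)/8 - t**2*log(6)/8 - t**2/8 + 5*t*log(9*t**2 + 2)/4 - 5*t/2 - 5*t*log(6)/4 + log(t**2 + 2/9)/36 + 5*sqrt(2)*atan(3*sqrt(2)*t/2)/6.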